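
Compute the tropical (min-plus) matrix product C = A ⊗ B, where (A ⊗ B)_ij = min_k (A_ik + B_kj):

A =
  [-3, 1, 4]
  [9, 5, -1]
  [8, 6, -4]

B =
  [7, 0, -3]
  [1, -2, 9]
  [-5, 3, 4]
A ⊗ B =
  [-1, -3, -6]
  [-6, 2, 3]
  [-9, -1, 0]

Apply the min-plus product entry-by-entry:
  C[0][0] = min over k of (A[0][0] + B[0][0] = -3 + 7 = 4, A[0][1] + B[1][0] = 1 + 1 = 2, A[0][2] + B[2][0] = 4 + -5 = -1) = -1 (attained at k = 2)
  C[0][1] = min over k of (A[0][0] + B[0][1] = -3 + 0 = -3, A[0][1] + B[1][1] = 1 + -2 = -1, A[0][2] + B[2][1] = 4 + 3 = 7) = -3 (attained at k = 0)
  C[0][2] = min over k of (A[0][0] + B[0][2] = -3 + -3 = -6, A[0][1] + B[1][2] = 1 + 9 = 10, A[0][2] + B[2][2] = 4 + 4 = 8) = -6 (attained at k = 0)
  C[1][0] = min over k of (A[1][0] + B[0][0] = 9 + 7 = 16, A[1][1] + B[1][0] = 5 + 1 = 6, A[1][2] + B[2][0] = -1 + -5 = -6) = -6 (attained at k = 2)
  C[1][1] = min over k of (A[1][0] + B[0][1] = 9 + 0 = 9, A[1][1] + B[1][1] = 5 + -2 = 3, A[1][2] + B[2][1] = -1 + 3 = 2) = 2 (attained at k = 2)
  C[1][2] = min over k of (A[1][0] + B[0][2] = 9 + -3 = 6, A[1][1] + B[1][2] = 5 + 9 = 14, A[1][2] + B[2][2] = -1 + 4 = 3) = 3 (attained at k = 2)
  C[2][0] = min over k of (A[2][0] + B[0][0] = 8 + 7 = 15, A[2][1] + B[1][0] = 6 + 1 = 7, A[2][2] + B[2][0] = -4 + -5 = -9) = -9 (attained at k = 2)
  C[2][1] = min over k of (A[2][0] + B[0][1] = 8 + 0 = 8, A[2][1] + B[1][1] = 6 + -2 = 4, A[2][2] + B[2][1] = -4 + 3 = -1) = -1 (attained at k = 2)
  C[2][2] = min over k of (A[2][0] + B[0][2] = 8 + -3 = 5, A[2][1] + B[1][2] = 6 + 9 = 15, A[2][2] + B[2][2] = -4 + 4 = 0) = 0 (attained at k = 2)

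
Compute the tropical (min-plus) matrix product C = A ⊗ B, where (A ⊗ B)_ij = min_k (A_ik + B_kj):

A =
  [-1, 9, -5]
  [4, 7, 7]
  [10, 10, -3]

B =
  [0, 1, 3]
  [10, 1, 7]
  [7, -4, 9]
A ⊗ B =
  [-1, -9, 2]
  [4, 3, 7]
  [4, -7, 6]

Apply the min-plus product entry-by-entry:
  C[0][0] = min over k of (A[0][0] + B[0][0] = -1 + 0 = -1, A[0][1] + B[1][0] = 9 + 10 = 19, A[0][2] + B[2][0] = -5 + 7 = 2) = -1 (attained at k = 0)
  C[0][1] = min over k of (A[0][0] + B[0][1] = -1 + 1 = 0, A[0][1] + B[1][1] = 9 + 1 = 10, A[0][2] + B[2][1] = -5 + -4 = -9) = -9 (attained at k = 2)
  C[0][2] = min over k of (A[0][0] + B[0][2] = -1 + 3 = 2, A[0][1] + B[1][2] = 9 + 7 = 16, A[0][2] + B[2][2] = -5 + 9 = 4) = 2 (attained at k = 0)
  C[1][0] = min over k of (A[1][0] + B[0][0] = 4 + 0 = 4, A[1][1] + B[1][0] = 7 + 10 = 17, A[1][2] + B[2][0] = 7 + 7 = 14) = 4 (attained at k = 0)
  C[1][1] = min over k of (A[1][0] + B[0][1] = 4 + 1 = 5, A[1][1] + B[1][1] = 7 + 1 = 8, A[1][2] + B[2][1] = 7 + -4 = 3) = 3 (attained at k = 2)
  C[1][2] = min over k of (A[1][0] + B[0][2] = 4 + 3 = 7, A[1][1] + B[1][2] = 7 + 7 = 14, A[1][2] + B[2][2] = 7 + 9 = 16) = 7 (attained at k = 0)
  C[2][0] = min over k of (A[2][0] + B[0][0] = 10 + 0 = 10, A[2][1] + B[1][0] = 10 + 10 = 20, A[2][2] + B[2][0] = -3 + 7 = 4) = 4 (attained at k = 2)
  C[2][1] = min over k of (A[2][0] + B[0][1] = 10 + 1 = 11, A[2][1] + B[1][1] = 10 + 1 = 11, A[2][2] + B[2][1] = -3 + -4 = -7) = -7 (attained at k = 2)
  C[2][2] = min over k of (A[2][0] + B[0][2] = 10 + 3 = 13, A[2][1] + B[1][2] = 10 + 7 = 17, A[2][2] + B[2][2] = -3 + 9 = 6) = 6 (attained at k = 2)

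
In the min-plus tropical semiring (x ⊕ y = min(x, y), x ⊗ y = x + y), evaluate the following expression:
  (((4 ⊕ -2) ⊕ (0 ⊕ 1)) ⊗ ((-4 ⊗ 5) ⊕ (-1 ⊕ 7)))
(((4 ⊕ -2) ⊕ (0 ⊕ 1)) ⊗ ((-4 ⊗ 5) ⊕ (-1 ⊕ 7))) = -3

Expand innermost to outermost. Recall ⊕ takes the minimum of its arguments and ⊗ takes their sum. Working out the expression (((4 ⊕ -2) ⊕ (0 ⊕ 1)) ⊗ ((-4 ⊗ 5) ⊕ (-1 ⊕ 7))) gives -3.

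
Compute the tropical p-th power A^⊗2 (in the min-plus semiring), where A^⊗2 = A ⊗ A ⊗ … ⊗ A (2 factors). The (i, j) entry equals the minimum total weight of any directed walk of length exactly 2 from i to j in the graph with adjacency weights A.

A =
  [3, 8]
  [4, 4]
A^⊗2 =
  [6, 11]
  [7, 8]

Each entry (A^⊗2)_ij equals the minimum over all length-2 walks i = v_0 → v_1 → … → v_2 = j of Σ_t A[v_t][v_{t+1}]. For example, for (i, j) = (0, 1) we minimise over 2 possible intermediate vertex sequences; the minimum is 11, attained along the walk 0 → 0 → 1.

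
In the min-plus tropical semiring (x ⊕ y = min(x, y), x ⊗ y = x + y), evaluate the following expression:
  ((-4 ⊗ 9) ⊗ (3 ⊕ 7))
((-4 ⊗ 9) ⊗ (3 ⊕ 7)) = 8

Expand innermost to outermost. Recall ⊕ takes the minimum of its arguments and ⊗ takes their sum. Working out the expression ((-4 ⊗ 9) ⊗ (3 ⊕ 7)) gives 8.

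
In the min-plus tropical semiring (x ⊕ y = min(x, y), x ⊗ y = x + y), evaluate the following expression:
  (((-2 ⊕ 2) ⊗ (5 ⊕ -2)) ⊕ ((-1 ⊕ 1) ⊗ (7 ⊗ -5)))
(((-2 ⊕ 2) ⊗ (5 ⊕ -2)) ⊕ ((-1 ⊕ 1) ⊗ (7 ⊗ -5))) = -4

Expand innermost to outermost. Recall ⊕ takes the minimum of its arguments and ⊗ takes their sum. Working out the expression (((-2 ⊕ 2) ⊗ (5 ⊕ -2)) ⊕ ((-1 ⊕ 1) ⊗ (7 ⊗ -5))) gives -4.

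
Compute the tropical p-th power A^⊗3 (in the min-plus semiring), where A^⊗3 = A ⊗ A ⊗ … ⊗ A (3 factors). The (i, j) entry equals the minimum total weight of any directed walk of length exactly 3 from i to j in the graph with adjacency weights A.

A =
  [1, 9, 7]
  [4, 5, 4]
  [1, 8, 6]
A^⊗3 =
  [3, 11, 9]
  [6, 14, 12]
  [3, 11, 9]

Each entry (A^⊗3)_ij equals the minimum over all length-3 walks i = v_0 → v_1 → … → v_3 = j of Σ_t A[v_t][v_{t+1}]. For example, for (i, j) = (0, 2) we minimise over 9 possible intermediate vertex sequences; the minimum is 9, attained along the walk 0 → 0 → 0 → 2.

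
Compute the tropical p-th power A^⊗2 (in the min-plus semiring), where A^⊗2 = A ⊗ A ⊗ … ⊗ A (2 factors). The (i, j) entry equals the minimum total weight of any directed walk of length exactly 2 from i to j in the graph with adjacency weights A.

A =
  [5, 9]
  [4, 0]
A^⊗2 =
  [10, 9]
  [4, 0]

Each entry (A^⊗2)_ij equals the minimum over all length-2 walks i = v_0 → v_1 → … → v_2 = j of Σ_t A[v_t][v_{t+1}]. For example, for (i, j) = (0, 1) we minimise over 2 possible intermediate vertex sequences; the minimum is 9, attained along the walk 0 → 1 → 1.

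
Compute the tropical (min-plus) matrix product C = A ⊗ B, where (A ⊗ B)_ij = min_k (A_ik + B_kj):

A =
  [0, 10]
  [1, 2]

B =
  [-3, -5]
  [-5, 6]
A ⊗ B =
  [-3, -5]
  [-3, -4]

Apply the min-plus product entry-by-entry:
  C[0][0] = min over k of (A[0][0] + B[0][0] = 0 + -3 = -3, A[0][1] + B[1][0] = 10 + -5 = 5) = -3 (attained at k = 0)
  C[0][1] = min over k of (A[0][0] + B[0][1] = 0 + -5 = -5, A[0][1] + B[1][1] = 10 + 6 = 16) = -5 (attained at k = 0)
  C[1][0] = min over k of (A[1][0] + B[0][0] = 1 + -3 = -2, A[1][1] + B[1][0] = 2 + -5 = -3) = -3 (attained at k = 1)
  C[1][1] = min over k of (A[1][0] + B[0][1] = 1 + -5 = -4, A[1][1] + B[1][1] = 2 + 6 = 8) = -4 (attained at k = 0)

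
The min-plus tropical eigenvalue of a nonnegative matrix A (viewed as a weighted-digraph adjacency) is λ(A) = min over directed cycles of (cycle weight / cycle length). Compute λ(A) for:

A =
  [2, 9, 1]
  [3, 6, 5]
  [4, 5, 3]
λ(A) = 2

Enumerate directed cycles and compute their means (weight / length). Sample:
  cycle 0 → 0: weight = 2, length = 1, mean = 2/1 ≈ 2.000
  cycle 1 → 1: weight = 6, length = 1, mean = 6/1 ≈ 6.000
  cycle 2 → 2: weight = 3, length = 1, mean = 3/1 ≈ 3.000
  cycle 0 → 1 → 0: weight = 12, length = 2, mean = 12/2 ≈ 6.000
  cycle 0 → 2 → 0: weight = 5, length = 2, mean = 5/2 ≈ 2.500
  cycle 1 → 0 → 1: weight = 12, length = 2, mean = 12/2 ≈ 6.000
Minimum mean = 2.000, attained e.g. along the cycle 0 → 0 with weight 2 and length 1. So λ(A) = 2/1 = 2.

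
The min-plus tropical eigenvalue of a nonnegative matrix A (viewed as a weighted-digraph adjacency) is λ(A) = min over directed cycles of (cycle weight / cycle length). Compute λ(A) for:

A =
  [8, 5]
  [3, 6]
λ(A) = 4

Enumerate directed cycles and compute their means (weight / length). Sample:
  cycle 0 → 0: weight = 8, length = 1, mean = 8/1 ≈ 8.000
  cycle 1 → 1: weight = 6, length = 1, mean = 6/1 ≈ 6.000
  cycle 0 → 1 → 0: weight = 8, length = 2, mean = 8/2 ≈ 4.000
  cycle 1 → 0 → 1: weight = 8, length = 2, mean = 8/2 ≈ 4.000
Minimum mean = 4.000, attained e.g. along the cycle 0 → 1 → 0 with weight 8 and length 2. So λ(A) = 8/2 = 4.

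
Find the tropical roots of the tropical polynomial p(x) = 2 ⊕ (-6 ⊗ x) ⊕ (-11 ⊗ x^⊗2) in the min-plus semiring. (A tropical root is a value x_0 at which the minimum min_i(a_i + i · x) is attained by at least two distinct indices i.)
Roots: {5, 8}

Each tropical root is a break point of the lower envelope of the lines y = a_i + i · x (there are 3 lines, with slopes 0, 1, ..., 2). Only the lines that attain the minimum somewhere contribute to roots; other lines are dominated. Here the surviving (envelope) indices are i = 2, i = 1, i = 0.
Intersections between consecutive envelope lines give the roots: for adjacent envelope indices i < j the intersection is x = (a_i − a_j) / (j − i). Reading off the sorted break points: {5, 8}.
Verification: at each break x_0, at least two indices attain the minimum of min_i(a_i + i · x_0).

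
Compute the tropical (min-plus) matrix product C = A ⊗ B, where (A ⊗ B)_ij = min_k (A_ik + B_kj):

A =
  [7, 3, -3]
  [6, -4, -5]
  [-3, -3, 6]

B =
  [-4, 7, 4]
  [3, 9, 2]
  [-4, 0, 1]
A ⊗ B =
  [-7, -3, -2]
  [-9, -5, -4]
  [-7, 4, -1]

Apply the min-plus product entry-by-entry:
  C[0][0] = min over k of (A[0][0] + B[0][0] = 7 + -4 = 3, A[0][1] + B[1][0] = 3 + 3 = 6, A[0][2] + B[2][0] = -3 + -4 = -7) = -7 (attained at k = 2)
  C[0][1] = min over k of (A[0][0] + B[0][1] = 7 + 7 = 14, A[0][1] + B[1][1] = 3 + 9 = 12, A[0][2] + B[2][1] = -3 + 0 = -3) = -3 (attained at k = 2)
  C[0][2] = min over k of (A[0][0] + B[0][2] = 7 + 4 = 11, A[0][1] + B[1][2] = 3 + 2 = 5, A[0][2] + B[2][2] = -3 + 1 = -2) = -2 (attained at k = 2)
  C[1][0] = min over k of (A[1][0] + B[0][0] = 6 + -4 = 2, A[1][1] + B[1][0] = -4 + 3 = -1, A[1][2] + B[2][0] = -5 + -4 = -9) = -9 (attained at k = 2)
  C[1][1] = min over k of (A[1][0] + B[0][1] = 6 + 7 = 13, A[1][1] + B[1][1] = -4 + 9 = 5, A[1][2] + B[2][1] = -5 + 0 = -5) = -5 (attained at k = 2)
  C[1][2] = min over k of (A[1][0] + B[0][2] = 6 + 4 = 10, A[1][1] + B[1][2] = -4 + 2 = -2, A[1][2] + B[2][2] = -5 + 1 = -4) = -4 (attained at k = 2)
  C[2][0] = min over k of (A[2][0] + B[0][0] = -3 + -4 = -7, A[2][1] + B[1][0] = -3 + 3 = 0, A[2][2] + B[2][0] = 6 + -4 = 2) = -7 (attained at k = 0)
  C[2][1] = min over k of (A[2][0] + B[0][1] = -3 + 7 = 4, A[2][1] + B[1][1] = -3 + 9 = 6, A[2][2] + B[2][1] = 6 + 0 = 6) = 4 (attained at k = 0)
  C[2][2] = min over k of (A[2][0] + B[0][2] = -3 + 4 = 1, A[2][1] + B[1][2] = -3 + 2 = -1, A[2][2] + B[2][2] = 6 + 1 = 7) = -1 (attained at k = 1)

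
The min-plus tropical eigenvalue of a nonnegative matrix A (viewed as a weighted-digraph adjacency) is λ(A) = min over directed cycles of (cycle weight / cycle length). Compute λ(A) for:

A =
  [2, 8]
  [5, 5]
λ(A) = 2

Enumerate directed cycles and compute their means (weight / length). Sample:
  cycle 0 → 0: weight = 2, length = 1, mean = 2/1 ≈ 2.000
  cycle 1 → 1: weight = 5, length = 1, mean = 5/1 ≈ 5.000
  cycle 0 → 1 → 0: weight = 13, length = 2, mean = 13/2 ≈ 6.500
  cycle 1 → 0 → 1: weight = 13, length = 2, mean = 13/2 ≈ 6.500
Minimum mean = 2.000, attained e.g. along the cycle 0 → 0 with weight 2 and length 1. So λ(A) = 2/1 = 2.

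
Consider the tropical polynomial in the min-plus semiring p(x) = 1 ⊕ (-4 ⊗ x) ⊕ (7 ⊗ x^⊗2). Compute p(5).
p(5) = 1

A tropical monomial a ⊗ x^⊗i evaluates to a + i · x. Evaluating each term at x = 5:
  Term 0 contributes 1 + 0 · 5 = 1
  Term 1 contributes -4 + 1 · 5 = 1
  Term 2 contributes 7 + 2 · 5 = 17
p(5) = ⊕ of these = min[1, 1, 17] = 1.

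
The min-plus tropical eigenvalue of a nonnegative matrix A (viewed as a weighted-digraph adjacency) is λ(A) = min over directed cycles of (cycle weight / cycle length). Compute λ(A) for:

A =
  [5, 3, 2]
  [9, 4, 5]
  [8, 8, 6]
λ(A) = 4

Enumerate directed cycles and compute their means (weight / length). Sample:
  cycle 0 → 0: weight = 5, length = 1, mean = 5/1 ≈ 5.000
  cycle 1 → 1: weight = 4, length = 1, mean = 4/1 ≈ 4.000
  cycle 2 → 2: weight = 6, length = 1, mean = 6/1 ≈ 6.000
  cycle 0 → 1 → 0: weight = 12, length = 2, mean = 12/2 ≈ 6.000
  cycle 0 → 2 → 0: weight = 10, length = 2, mean = 10/2 ≈ 5.000
  cycle 1 → 0 → 1: weight = 12, length = 2, mean = 12/2 ≈ 6.000
Minimum mean = 4.000, attained e.g. along the cycle 1 → 1 with weight 4 and length 1. So λ(A) = 4/1 = 4.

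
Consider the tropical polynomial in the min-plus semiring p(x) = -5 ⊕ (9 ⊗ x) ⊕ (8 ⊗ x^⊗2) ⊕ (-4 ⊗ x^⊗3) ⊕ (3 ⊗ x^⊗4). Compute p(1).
p(1) = -5

A tropical monomial a ⊗ x^⊗i evaluates to a + i · x. Evaluating each term at x = 1:
  Term 0 contributes -5 + 0 · 1 = -5
  Term 1 contributes 9 + 1 · 1 = 10
  Term 2 contributes 8 + 2 · 1 = 10
  Term 3 contributes -4 + 3 · 1 = -1
  Term 4 contributes 3 + 4 · 1 = 7
p(1) = ⊕ of these = min[-5, 10, 10, -1, 7] = -5.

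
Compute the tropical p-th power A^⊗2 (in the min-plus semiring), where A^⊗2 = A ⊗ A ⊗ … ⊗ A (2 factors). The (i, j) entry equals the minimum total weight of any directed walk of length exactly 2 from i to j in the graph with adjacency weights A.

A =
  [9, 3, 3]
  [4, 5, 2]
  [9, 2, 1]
A^⊗2 =
  [7, 5, 4]
  [9, 4, 3]
  [6, 3, 2]

Each entry (A^⊗2)_ij equals the minimum over all length-2 walks i = v_0 → v_1 → … → v_2 = j of Σ_t A[v_t][v_{t+1}]. For example, for (i, j) = (0, 2) we minimise over 3 possible intermediate vertex sequences; the minimum is 4, attained along the walk 0 → 2 → 2.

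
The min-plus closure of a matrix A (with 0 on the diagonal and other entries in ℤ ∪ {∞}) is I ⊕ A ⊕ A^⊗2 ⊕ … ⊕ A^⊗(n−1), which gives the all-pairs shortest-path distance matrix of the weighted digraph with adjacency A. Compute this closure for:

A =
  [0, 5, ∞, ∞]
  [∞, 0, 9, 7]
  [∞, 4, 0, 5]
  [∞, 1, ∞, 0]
Closure =
  [0, 5, 14, 12]
  [∞, 0, 9, 7]
  [∞, 4, 0, 5]
  [∞, 1, 10, 0]

This is the Floyd-Warshall all-pairs shortest-path computation. For each intermediate vertex k = 0, 1, …, 3, update dist[i][j] ← min(dist[i][j], dist[i][k] + dist[k][j]). The final matrix gives, for each (i, j), the minimum total weight of any directed path from i to j (possibly empty when i = j).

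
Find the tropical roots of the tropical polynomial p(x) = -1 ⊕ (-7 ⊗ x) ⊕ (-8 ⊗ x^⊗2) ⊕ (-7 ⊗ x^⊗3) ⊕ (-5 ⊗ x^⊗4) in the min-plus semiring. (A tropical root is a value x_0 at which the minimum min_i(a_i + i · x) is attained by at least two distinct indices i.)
Roots: {-2, -1, 1, 6}

Each tropical root is a break point of the lower envelope of the lines y = a_i + i · x (there are 5 lines, with slopes 0, 1, ..., 4). Only the lines that attain the minimum somewhere contribute to roots; other lines are dominated. Here the surviving (envelope) indices are i = 4, i = 3, i = 2, i = 1, i = 0.
Intersections between consecutive envelope lines give the roots: for adjacent envelope indices i < j the intersection is x = (a_i − a_j) / (j − i). Reading off the sorted break points: {-2, -1, 1, 6}.
Verification: at each break x_0, at least two indices attain the minimum of min_i(a_i + i · x_0).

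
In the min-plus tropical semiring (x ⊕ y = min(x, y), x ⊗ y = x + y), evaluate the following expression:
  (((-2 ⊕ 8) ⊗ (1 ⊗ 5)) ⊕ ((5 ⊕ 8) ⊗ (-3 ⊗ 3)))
(((-2 ⊕ 8) ⊗ (1 ⊗ 5)) ⊕ ((5 ⊕ 8) ⊗ (-3 ⊗ 3))) = 4

Expand innermost to outermost. Recall ⊕ takes the minimum of its arguments and ⊗ takes their sum. Working out the expression (((-2 ⊕ 8) ⊗ (1 ⊗ 5)) ⊕ ((5 ⊕ 8) ⊗ (-3 ⊗ 3))) gives 4.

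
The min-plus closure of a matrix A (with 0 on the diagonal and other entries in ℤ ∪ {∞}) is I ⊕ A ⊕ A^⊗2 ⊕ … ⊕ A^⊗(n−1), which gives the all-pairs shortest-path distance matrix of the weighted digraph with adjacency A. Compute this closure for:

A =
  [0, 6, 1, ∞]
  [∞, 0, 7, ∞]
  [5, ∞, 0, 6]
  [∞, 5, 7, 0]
Closure =
  [0, 6, 1, 7]
  [12, 0, 7, 13]
  [5, 11, 0, 6]
  [12, 5, 7, 0]

This is the Floyd-Warshall all-pairs shortest-path computation. For each intermediate vertex k = 0, 1, …, 3, update dist[i][j] ← min(dist[i][j], dist[i][k] + dist[k][j]). The final matrix gives, for each (i, j), the minimum total weight of any directed path from i to j (possibly empty when i = j).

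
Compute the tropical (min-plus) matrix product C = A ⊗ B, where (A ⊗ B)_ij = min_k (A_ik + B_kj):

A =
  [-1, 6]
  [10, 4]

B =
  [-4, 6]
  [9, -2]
A ⊗ B =
  [-5, 4]
  [6, 2]

Apply the min-plus product entry-by-entry:
  C[0][0] = min over k of (A[0][0] + B[0][0] = -1 + -4 = -5, A[0][1] + B[1][0] = 6 + 9 = 15) = -5 (attained at k = 0)
  C[0][1] = min over k of (A[0][0] + B[0][1] = -1 + 6 = 5, A[0][1] + B[1][1] = 6 + -2 = 4) = 4 (attained at k = 1)
  C[1][0] = min over k of (A[1][0] + B[0][0] = 10 + -4 = 6, A[1][1] + B[1][0] = 4 + 9 = 13) = 6 (attained at k = 0)
  C[1][1] = min over k of (A[1][0] + B[0][1] = 10 + 6 = 16, A[1][1] + B[1][1] = 4 + -2 = 2) = 2 (attained at k = 1)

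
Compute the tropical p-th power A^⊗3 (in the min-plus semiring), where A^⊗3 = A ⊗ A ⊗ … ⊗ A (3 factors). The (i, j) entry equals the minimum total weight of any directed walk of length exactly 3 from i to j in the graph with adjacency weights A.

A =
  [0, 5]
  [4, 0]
A^⊗3 =
  [0, 5]
  [4, 0]

Each entry (A^⊗3)_ij equals the minimum over all length-3 walks i = v_0 → v_1 → … → v_3 = j of Σ_t A[v_t][v_{t+1}]. For example, for (i, j) = (0, 1) we minimise over 4 possible intermediate vertex sequences; the minimum is 5, attained along the walk 0 → 0 → 0 → 1.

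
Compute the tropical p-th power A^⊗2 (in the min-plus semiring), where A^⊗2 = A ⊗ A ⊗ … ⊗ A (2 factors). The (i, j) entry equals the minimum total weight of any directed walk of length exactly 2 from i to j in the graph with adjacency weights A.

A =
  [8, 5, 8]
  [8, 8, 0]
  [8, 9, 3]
A^⊗2 =
  [13, 13, 5]
  [8, 9, 3]
  [11, 12, 6]

Each entry (A^⊗2)_ij equals the minimum over all length-2 walks i = v_0 → v_1 → … → v_2 = j of Σ_t A[v_t][v_{t+1}]. For example, for (i, j) = (0, 2) we minimise over 3 possible intermediate vertex sequences; the minimum is 5, attained along the walk 0 → 1 → 2.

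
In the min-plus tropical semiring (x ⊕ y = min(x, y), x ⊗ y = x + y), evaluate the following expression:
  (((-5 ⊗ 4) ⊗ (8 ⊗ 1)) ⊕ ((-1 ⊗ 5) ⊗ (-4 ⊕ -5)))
(((-5 ⊗ 4) ⊗ (8 ⊗ 1)) ⊕ ((-1 ⊗ 5) ⊗ (-4 ⊕ -5))) = -1

Expand innermost to outermost. Recall ⊕ takes the minimum of its arguments and ⊗ takes their sum. Working out the expression (((-5 ⊗ 4) ⊗ (8 ⊗ 1)) ⊕ ((-1 ⊗ 5) ⊗ (-4 ⊕ -5))) gives -1.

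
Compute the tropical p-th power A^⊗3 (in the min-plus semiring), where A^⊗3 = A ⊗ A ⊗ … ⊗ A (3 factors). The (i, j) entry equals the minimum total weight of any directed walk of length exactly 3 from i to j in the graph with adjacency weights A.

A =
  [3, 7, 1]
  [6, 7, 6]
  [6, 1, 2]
A^⊗3 =
  [8, 4, 5]
  [12, 8, 9]
  [9, 5, 6]

Each entry (A^⊗3)_ij equals the minimum over all length-3 walks i = v_0 → v_1 → … → v_3 = j of Σ_t A[v_t][v_{t+1}]. For example, for (i, j) = (0, 2) we minimise over 9 possible intermediate vertex sequences; the minimum is 5, attained along the walk 0 → 2 → 2 → 2.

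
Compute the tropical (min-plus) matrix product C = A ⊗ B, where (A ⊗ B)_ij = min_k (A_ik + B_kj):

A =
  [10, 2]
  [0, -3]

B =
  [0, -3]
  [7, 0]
A ⊗ B =
  [9, 2]
  [0, -3]

Apply the min-plus product entry-by-entry:
  C[0][0] = min over k of (A[0][0] + B[0][0] = 10 + 0 = 10, A[0][1] + B[1][0] = 2 + 7 = 9) = 9 (attained at k = 1)
  C[0][1] = min over k of (A[0][0] + B[0][1] = 10 + -3 = 7, A[0][1] + B[1][1] = 2 + 0 = 2) = 2 (attained at k = 1)
  C[1][0] = min over k of (A[1][0] + B[0][0] = 0 + 0 = 0, A[1][1] + B[1][0] = -3 + 7 = 4) = 0 (attained at k = 0)
  C[1][1] = min over k of (A[1][0] + B[0][1] = 0 + -3 = -3, A[1][1] + B[1][1] = -3 + 0 = -3) = -3 (attained at k = 0)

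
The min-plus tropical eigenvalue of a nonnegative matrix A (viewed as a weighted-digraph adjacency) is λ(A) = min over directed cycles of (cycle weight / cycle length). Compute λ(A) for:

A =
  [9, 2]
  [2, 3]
λ(A) = 2

Enumerate directed cycles and compute their means (weight / length). Sample:
  cycle 0 → 0: weight = 9, length = 1, mean = 9/1 ≈ 9.000
  cycle 1 → 1: weight = 3, length = 1, mean = 3/1 ≈ 3.000
  cycle 0 → 1 → 0: weight = 4, length = 2, mean = 4/2 ≈ 2.000
  cycle 1 → 0 → 1: weight = 4, length = 2, mean = 4/2 ≈ 2.000
Minimum mean = 2.000, attained e.g. along the cycle 0 → 1 → 0 with weight 4 and length 2. So λ(A) = 4/2 = 2.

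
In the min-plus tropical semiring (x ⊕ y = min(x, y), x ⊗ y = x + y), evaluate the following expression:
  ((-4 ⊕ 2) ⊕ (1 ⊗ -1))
((-4 ⊕ 2) ⊕ (1 ⊗ -1)) = -4

Expand innermost to outermost. Recall ⊕ takes the minimum of its arguments and ⊗ takes their sum. Working out the expression ((-4 ⊕ 2) ⊕ (1 ⊗ -1)) gives -4.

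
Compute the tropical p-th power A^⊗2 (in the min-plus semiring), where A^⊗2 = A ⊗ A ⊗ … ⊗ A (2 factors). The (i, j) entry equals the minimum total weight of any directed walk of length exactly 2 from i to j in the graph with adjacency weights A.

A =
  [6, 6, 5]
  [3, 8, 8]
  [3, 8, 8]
A^⊗2 =
  [8, 12, 11]
  [9, 9, 8]
  [9, 9, 8]

Each entry (A^⊗2)_ij equals the minimum over all length-2 walks i = v_0 → v_1 → … → v_2 = j of Σ_t A[v_t][v_{t+1}]. For example, for (i, j) = (0, 2) we minimise over 3 possible intermediate vertex sequences; the minimum is 11, attained along the walk 0 → 0 → 2.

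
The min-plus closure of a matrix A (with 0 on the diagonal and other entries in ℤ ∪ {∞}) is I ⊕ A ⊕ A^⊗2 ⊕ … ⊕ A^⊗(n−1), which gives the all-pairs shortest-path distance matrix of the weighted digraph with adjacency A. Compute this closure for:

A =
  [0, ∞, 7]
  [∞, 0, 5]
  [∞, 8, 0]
Closure =
  [0, 15, 7]
  [∞, 0, 5]
  [∞, 8, 0]

This is the Floyd-Warshall all-pairs shortest-path computation. For each intermediate vertex k = 0, 1, …, 2, update dist[i][j] ← min(dist[i][j], dist[i][k] + dist[k][j]). The final matrix gives, for each (i, j), the minimum total weight of any directed path from i to j (possibly empty when i = j).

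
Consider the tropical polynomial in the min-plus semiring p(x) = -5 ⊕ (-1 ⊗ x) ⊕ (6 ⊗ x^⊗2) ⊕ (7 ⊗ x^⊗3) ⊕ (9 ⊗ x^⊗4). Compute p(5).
p(5) = -5

A tropical monomial a ⊗ x^⊗i evaluates to a + i · x. Evaluating each term at x = 5:
  Term 0 contributes -5 + 0 · 5 = -5
  Term 1 contributes -1 + 1 · 5 = 4
  Term 2 contributes 6 + 2 · 5 = 16
  Term 3 contributes 7 + 3 · 5 = 22
  Term 4 contributes 9 + 4 · 5 = 29
p(5) = ⊕ of these = min[-5, 4, 16, 22, 29] = -5.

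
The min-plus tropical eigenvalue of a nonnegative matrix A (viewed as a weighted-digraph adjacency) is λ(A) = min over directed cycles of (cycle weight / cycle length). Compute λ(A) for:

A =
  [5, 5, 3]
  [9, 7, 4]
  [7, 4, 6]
λ(A) = 4

Enumerate directed cycles and compute their means (weight / length). Sample:
  cycle 0 → 0: weight = 5, length = 1, mean = 5/1 ≈ 5.000
  cycle 1 → 1: weight = 7, length = 1, mean = 7/1 ≈ 7.000
  cycle 2 → 2: weight = 6, length = 1, mean = 6/1 ≈ 6.000
  cycle 0 → 1 → 0: weight = 14, length = 2, mean = 14/2 ≈ 7.000
  cycle 0 → 2 → 0: weight = 10, length = 2, mean = 10/2 ≈ 5.000
  cycle 1 → 0 → 1: weight = 14, length = 2, mean = 14/2 ≈ 7.000
Minimum mean = 4.000, attained e.g. along the cycle 1 → 2 → 1 with weight 8 and length 2. So λ(A) = 8/2 = 4.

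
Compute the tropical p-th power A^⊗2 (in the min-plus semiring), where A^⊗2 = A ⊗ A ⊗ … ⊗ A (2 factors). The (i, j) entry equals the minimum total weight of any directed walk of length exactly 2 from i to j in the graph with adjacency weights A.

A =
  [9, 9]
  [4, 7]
A^⊗2 =
  [13, 16]
  [11, 13]

Each entry (A^⊗2)_ij equals the minimum over all length-2 walks i = v_0 → v_1 → … → v_2 = j of Σ_t A[v_t][v_{t+1}]. For example, for (i, j) = (0, 1) we minimise over 2 possible intermediate vertex sequences; the minimum is 16, attained along the walk 0 → 1 → 1.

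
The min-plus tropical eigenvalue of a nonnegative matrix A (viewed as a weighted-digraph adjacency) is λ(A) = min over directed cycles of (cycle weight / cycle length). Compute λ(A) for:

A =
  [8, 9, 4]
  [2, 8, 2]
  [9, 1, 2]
λ(A) = 3/2

Enumerate directed cycles and compute their means (weight / length). Sample:
  cycle 0 → 0: weight = 8, length = 1, mean = 8/1 ≈ 8.000
  cycle 1 → 1: weight = 8, length = 1, mean = 8/1 ≈ 8.000
  cycle 2 → 2: weight = 2, length = 1, mean = 2/1 ≈ 2.000
  cycle 0 → 1 → 0: weight = 11, length = 2, mean = 11/2 ≈ 5.500
  cycle 0 → 2 → 0: weight = 13, length = 2, mean = 13/2 ≈ 6.500
  cycle 1 → 0 → 1: weight = 11, length = 2, mean = 11/2 ≈ 5.500
Minimum mean = 1.500, attained e.g. along the cycle 1 → 2 → 1 with weight 3 and length 2. So λ(A) = 3/2 = 3/2.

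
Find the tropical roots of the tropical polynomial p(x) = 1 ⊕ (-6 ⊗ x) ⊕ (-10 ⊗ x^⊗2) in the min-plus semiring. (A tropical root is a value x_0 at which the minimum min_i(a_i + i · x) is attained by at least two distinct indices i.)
Roots: {4, 7}

Each tropical root is a break point of the lower envelope of the lines y = a_i + i · x (there are 3 lines, with slopes 0, 1, ..., 2). Only the lines that attain the minimum somewhere contribute to roots; other lines are dominated. Here the surviving (envelope) indices are i = 2, i = 1, i = 0.
Intersections between consecutive envelope lines give the roots: for adjacent envelope indices i < j the intersection is x = (a_i − a_j) / (j − i). Reading off the sorted break points: {4, 7}.
Verification: at each break x_0, at least two indices attain the minimum of min_i(a_i + i · x_0).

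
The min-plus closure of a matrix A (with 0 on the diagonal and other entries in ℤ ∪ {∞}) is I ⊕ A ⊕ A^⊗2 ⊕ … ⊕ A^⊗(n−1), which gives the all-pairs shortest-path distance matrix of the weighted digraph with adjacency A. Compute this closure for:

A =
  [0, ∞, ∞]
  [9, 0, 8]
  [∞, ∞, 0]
Closure =
  [0, ∞, ∞]
  [9, 0, 8]
  [∞, ∞, 0]

This is the Floyd-Warshall all-pairs shortest-path computation. For each intermediate vertex k = 0, 1, …, 2, update dist[i][j] ← min(dist[i][j], dist[i][k] + dist[k][j]). The final matrix gives, for each (i, j), the minimum total weight of any directed path from i to j (possibly empty when i = j).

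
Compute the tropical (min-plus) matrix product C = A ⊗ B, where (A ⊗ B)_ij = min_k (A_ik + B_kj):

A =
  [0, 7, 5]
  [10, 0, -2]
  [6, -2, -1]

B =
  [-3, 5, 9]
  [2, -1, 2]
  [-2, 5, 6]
A ⊗ B =
  [-3, 5, 9]
  [-4, -1, 2]
  [-3, -3, 0]

Apply the min-plus product entry-by-entry:
  C[0][0] = min over k of (A[0][0] + B[0][0] = 0 + -3 = -3, A[0][1] + B[1][0] = 7 + 2 = 9, A[0][2] + B[2][0] = 5 + -2 = 3) = -3 (attained at k = 0)
  C[0][1] = min over k of (A[0][0] + B[0][1] = 0 + 5 = 5, A[0][1] + B[1][1] = 7 + -1 = 6, A[0][2] + B[2][1] = 5 + 5 = 10) = 5 (attained at k = 0)
  C[0][2] = min over k of (A[0][0] + B[0][2] = 0 + 9 = 9, A[0][1] + B[1][2] = 7 + 2 = 9, A[0][2] + B[2][2] = 5 + 6 = 11) = 9 (attained at k = 0)
  C[1][0] = min over k of (A[1][0] + B[0][0] = 10 + -3 = 7, A[1][1] + B[1][0] = 0 + 2 = 2, A[1][2] + B[2][0] = -2 + -2 = -4) = -4 (attained at k = 2)
  C[1][1] = min over k of (A[1][0] + B[0][1] = 10 + 5 = 15, A[1][1] + B[1][1] = 0 + -1 = -1, A[1][2] + B[2][1] = -2 + 5 = 3) = -1 (attained at k = 1)
  C[1][2] = min over k of (A[1][0] + B[0][2] = 10 + 9 = 19, A[1][1] + B[1][2] = 0 + 2 = 2, A[1][2] + B[2][2] = -2 + 6 = 4) = 2 (attained at k = 1)
  C[2][0] = min over k of (A[2][0] + B[0][0] = 6 + -3 = 3, A[2][1] + B[1][0] = -2 + 2 = 0, A[2][2] + B[2][0] = -1 + -2 = -3) = -3 (attained at k = 2)
  C[2][1] = min over k of (A[2][0] + B[0][1] = 6 + 5 = 11, A[2][1] + B[1][1] = -2 + -1 = -3, A[2][2] + B[2][1] = -1 + 5 = 4) = -3 (attained at k = 1)
  C[2][2] = min over k of (A[2][0] + B[0][2] = 6 + 9 = 15, A[2][1] + B[1][2] = -2 + 2 = 0, A[2][2] + B[2][2] = -1 + 6 = 5) = 0 (attained at k = 1)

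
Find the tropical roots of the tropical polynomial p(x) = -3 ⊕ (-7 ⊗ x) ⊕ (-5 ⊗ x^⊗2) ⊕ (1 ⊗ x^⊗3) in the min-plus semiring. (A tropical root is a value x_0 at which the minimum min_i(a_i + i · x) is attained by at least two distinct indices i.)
Roots: {-6, -2, 4}

Each tropical root is a break point of the lower envelope of the lines y = a_i + i · x (there are 4 lines, with slopes 0, 1, ..., 3). Only the lines that attain the minimum somewhere contribute to roots; other lines are dominated. Here the surviving (envelope) indices are i = 3, i = 2, i = 1, i = 0.
Intersections between consecutive envelope lines give the roots: for adjacent envelope indices i < j the intersection is x = (a_i − a_j) / (j − i). Reading off the sorted break points: {-6, -2, 4}.
Verification: at each break x_0, at least two indices attain the minimum of min_i(a_i + i · x_0).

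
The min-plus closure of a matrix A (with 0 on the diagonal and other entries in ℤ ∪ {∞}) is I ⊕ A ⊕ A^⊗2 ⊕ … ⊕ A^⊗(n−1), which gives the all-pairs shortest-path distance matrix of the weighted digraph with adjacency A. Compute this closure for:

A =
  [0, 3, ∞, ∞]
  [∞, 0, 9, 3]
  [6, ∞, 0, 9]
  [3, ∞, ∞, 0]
Closure =
  [0, 3, 12, 6]
  [6, 0, 9, 3]
  [6, 9, 0, 9]
  [3, 6, 15, 0]

This is the Floyd-Warshall all-pairs shortest-path computation. For each intermediate vertex k = 0, 1, …, 3, update dist[i][j] ← min(dist[i][j], dist[i][k] + dist[k][j]). The final matrix gives, for each (i, j), the minimum total weight of any directed path from i to j (possibly empty when i = j).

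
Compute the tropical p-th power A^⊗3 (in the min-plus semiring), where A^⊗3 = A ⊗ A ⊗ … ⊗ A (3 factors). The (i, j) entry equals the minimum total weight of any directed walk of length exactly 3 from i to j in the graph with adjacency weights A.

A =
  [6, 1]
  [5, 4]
A^⊗3 =
  [10, 7]
  [11, 10]

Each entry (A^⊗3)_ij equals the minimum over all length-3 walks i = v_0 → v_1 → … → v_3 = j of Σ_t A[v_t][v_{t+1}]. For example, for (i, j) = (0, 1) we minimise over 4 possible intermediate vertex sequences; the minimum is 7, attained along the walk 0 → 1 → 0 → 1.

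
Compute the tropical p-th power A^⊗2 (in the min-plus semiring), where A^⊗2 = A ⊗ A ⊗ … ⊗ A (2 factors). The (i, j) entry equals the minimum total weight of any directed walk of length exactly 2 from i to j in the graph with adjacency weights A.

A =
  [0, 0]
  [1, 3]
A^⊗2 =
  [0, 0]
  [1, 1]

Each entry (A^⊗2)_ij equals the minimum over all length-2 walks i = v_0 → v_1 → … → v_2 = j of Σ_t A[v_t][v_{t+1}]. For example, for (i, j) = (0, 1) we minimise over 2 possible intermediate vertex sequences; the minimum is 0, attained along the walk 0 → 0 → 1.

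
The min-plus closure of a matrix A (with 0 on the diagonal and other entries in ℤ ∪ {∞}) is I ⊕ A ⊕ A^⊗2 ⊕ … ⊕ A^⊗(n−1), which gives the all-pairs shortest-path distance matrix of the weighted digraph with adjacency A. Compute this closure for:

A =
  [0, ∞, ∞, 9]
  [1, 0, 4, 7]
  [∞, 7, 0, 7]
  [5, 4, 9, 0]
Closure =
  [0, 13, 17, 9]
  [1, 0, 4, 7]
  [8, 7, 0, 7]
  [5, 4, 8, 0]

This is the Floyd-Warshall all-pairs shortest-path computation. For each intermediate vertex k = 0, 1, …, 3, update dist[i][j] ← min(dist[i][j], dist[i][k] + dist[k][j]). The final matrix gives, for each (i, j), the minimum total weight of any directed path from i to j (possibly empty when i = j).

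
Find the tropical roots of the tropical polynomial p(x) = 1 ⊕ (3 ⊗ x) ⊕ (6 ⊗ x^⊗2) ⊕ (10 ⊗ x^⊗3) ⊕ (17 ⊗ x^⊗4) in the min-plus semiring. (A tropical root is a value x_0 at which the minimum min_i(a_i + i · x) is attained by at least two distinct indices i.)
Roots: {-7, -4, -3, -2}

Each tropical root is a break point of the lower envelope of the lines y = a_i + i · x (there are 5 lines, with slopes 0, 1, ..., 4). Only the lines that attain the minimum somewhere contribute to roots; other lines are dominated. Here the surviving (envelope) indices are i = 4, i = 3, i = 2, i = 1, i = 0.
Intersections between consecutive envelope lines give the roots: for adjacent envelope indices i < j the intersection is x = (a_i − a_j) / (j − i). Reading off the sorted break points: {-7, -4, -3, -2}.
Verification: at each break x_0, at least two indices attain the minimum of min_i(a_i + i · x_0).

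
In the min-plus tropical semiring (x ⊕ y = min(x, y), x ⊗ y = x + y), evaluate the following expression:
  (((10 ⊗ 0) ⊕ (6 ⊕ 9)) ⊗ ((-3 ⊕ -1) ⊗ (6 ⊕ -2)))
(((10 ⊗ 0) ⊕ (6 ⊕ 9)) ⊗ ((-3 ⊕ -1) ⊗ (6 ⊕ -2))) = 1

Expand innermost to outermost. Recall ⊕ takes the minimum of its arguments and ⊗ takes their sum. Working out the expression (((10 ⊗ 0) ⊕ (6 ⊕ 9)) ⊗ ((-3 ⊕ -1) ⊗ (6 ⊕ -2))) gives 1.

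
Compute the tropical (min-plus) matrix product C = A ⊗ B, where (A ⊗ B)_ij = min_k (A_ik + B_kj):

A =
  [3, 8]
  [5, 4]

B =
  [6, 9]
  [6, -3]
A ⊗ B =
  [9, 5]
  [10, 1]

Apply the min-plus product entry-by-entry:
  C[0][0] = min over k of (A[0][0] + B[0][0] = 3 + 6 = 9, A[0][1] + B[1][0] = 8 + 6 = 14) = 9 (attained at k = 0)
  C[0][1] = min over k of (A[0][0] + B[0][1] = 3 + 9 = 12, A[0][1] + B[1][1] = 8 + -3 = 5) = 5 (attained at k = 1)
  C[1][0] = min over k of (A[1][0] + B[0][0] = 5 + 6 = 11, A[1][1] + B[1][0] = 4 + 6 = 10) = 10 (attained at k = 1)
  C[1][1] = min over k of (A[1][0] + B[0][1] = 5 + 9 = 14, A[1][1] + B[1][1] = 4 + -3 = 1) = 1 (attained at k = 1)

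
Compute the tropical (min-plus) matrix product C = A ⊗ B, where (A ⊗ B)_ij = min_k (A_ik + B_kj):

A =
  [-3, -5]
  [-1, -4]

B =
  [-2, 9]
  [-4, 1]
A ⊗ B =
  [-9, -4]
  [-8, -3]

Apply the min-plus product entry-by-entry:
  C[0][0] = min over k of (A[0][0] + B[0][0] = -3 + -2 = -5, A[0][1] + B[1][0] = -5 + -4 = -9) = -9 (attained at k = 1)
  C[0][1] = min over k of (A[0][0] + B[0][1] = -3 + 9 = 6, A[0][1] + B[1][1] = -5 + 1 = -4) = -4 (attained at k = 1)
  C[1][0] = min over k of (A[1][0] + B[0][0] = -1 + -2 = -3, A[1][1] + B[1][0] = -4 + -4 = -8) = -8 (attained at k = 1)
  C[1][1] = min over k of (A[1][0] + B[0][1] = -1 + 9 = 8, A[1][1] + B[1][1] = -4 + 1 = -3) = -3 (attained at k = 1)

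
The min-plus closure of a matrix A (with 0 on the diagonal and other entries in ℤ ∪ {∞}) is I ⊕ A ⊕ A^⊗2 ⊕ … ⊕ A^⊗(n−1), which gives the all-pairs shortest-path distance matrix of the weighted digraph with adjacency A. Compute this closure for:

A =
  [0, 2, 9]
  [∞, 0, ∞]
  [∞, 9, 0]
Closure =
  [0, 2, 9]
  [∞, 0, ∞]
  [∞, 9, 0]

This is the Floyd-Warshall all-pairs shortest-path computation. For each intermediate vertex k = 0, 1, …, 2, update dist[i][j] ← min(dist[i][j], dist[i][k] + dist[k][j]). The final matrix gives, for each (i, j), the minimum total weight of any directed path from i to j (possibly empty when i = j).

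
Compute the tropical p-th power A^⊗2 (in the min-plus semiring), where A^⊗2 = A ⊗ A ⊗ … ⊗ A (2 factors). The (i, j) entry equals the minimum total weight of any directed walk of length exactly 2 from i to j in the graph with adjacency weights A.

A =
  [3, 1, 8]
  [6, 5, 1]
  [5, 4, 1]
A^⊗2 =
  [6, 4, 2]
  [6, 5, 2]
  [6, 5, 2]

Each entry (A^⊗2)_ij equals the minimum over all length-2 walks i = v_0 → v_1 → … → v_2 = j of Σ_t A[v_t][v_{t+1}]. For example, for (i, j) = (0, 2) we minimise over 3 possible intermediate vertex sequences; the minimum is 2, attained along the walk 0 → 1 → 2.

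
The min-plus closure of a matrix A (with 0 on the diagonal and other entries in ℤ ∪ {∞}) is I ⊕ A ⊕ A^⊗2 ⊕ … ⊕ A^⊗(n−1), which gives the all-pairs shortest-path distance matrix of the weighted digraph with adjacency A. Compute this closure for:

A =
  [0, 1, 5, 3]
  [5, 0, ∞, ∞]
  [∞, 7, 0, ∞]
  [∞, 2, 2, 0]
Closure =
  [0, 1, 5, 3]
  [5, 0, 10, 8]
  [12, 7, 0, 15]
  [7, 2, 2, 0]

This is the Floyd-Warshall all-pairs shortest-path computation. For each intermediate vertex k = 0, 1, …, 3, update dist[i][j] ← min(dist[i][j], dist[i][k] + dist[k][j]). The final matrix gives, for each (i, j), the minimum total weight of any directed path from i to j (possibly empty when i = j).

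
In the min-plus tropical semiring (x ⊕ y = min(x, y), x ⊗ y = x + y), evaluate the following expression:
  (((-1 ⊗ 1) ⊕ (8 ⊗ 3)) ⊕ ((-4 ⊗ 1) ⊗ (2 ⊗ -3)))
(((-1 ⊗ 1) ⊕ (8 ⊗ 3)) ⊕ ((-4 ⊗ 1) ⊗ (2 ⊗ -3))) = -4

Expand innermost to outermost. Recall ⊕ takes the minimum of its arguments and ⊗ takes their sum. Working out the expression (((-1 ⊗ 1) ⊕ (8 ⊗ 3)) ⊕ ((-4 ⊗ 1) ⊗ (2 ⊗ -3))) gives -4.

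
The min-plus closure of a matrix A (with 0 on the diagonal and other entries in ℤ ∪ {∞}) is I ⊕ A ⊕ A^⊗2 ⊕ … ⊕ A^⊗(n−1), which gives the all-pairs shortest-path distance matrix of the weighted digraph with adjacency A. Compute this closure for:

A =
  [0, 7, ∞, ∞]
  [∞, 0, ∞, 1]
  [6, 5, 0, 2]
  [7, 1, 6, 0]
Closure =
  [0, 7, 14, 8]
  [8, 0, 7, 1]
  [6, 3, 0, 2]
  [7, 1, 6, 0]

This is the Floyd-Warshall all-pairs shortest-path computation. For each intermediate vertex k = 0, 1, …, 3, update dist[i][j] ← min(dist[i][j], dist[i][k] + dist[k][j]). The final matrix gives, for each (i, j), the minimum total weight of any directed path from i to j (possibly empty when i = j).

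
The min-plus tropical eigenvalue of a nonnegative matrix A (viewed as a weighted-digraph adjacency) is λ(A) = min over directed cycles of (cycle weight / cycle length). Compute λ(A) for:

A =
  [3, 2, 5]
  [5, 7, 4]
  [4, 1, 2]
λ(A) = 2

Enumerate directed cycles and compute their means (weight / length). Sample:
  cycle 0 → 0: weight = 3, length = 1, mean = 3/1 ≈ 3.000
  cycle 1 → 1: weight = 7, length = 1, mean = 7/1 ≈ 7.000
  cycle 2 → 2: weight = 2, length = 1, mean = 2/1 ≈ 2.000
  cycle 0 → 1 → 0: weight = 7, length = 2, mean = 7/2 ≈ 3.500
  cycle 0 → 2 → 0: weight = 9, length = 2, mean = 9/2 ≈ 4.500
  cycle 1 → 0 → 1: weight = 7, length = 2, mean = 7/2 ≈ 3.500
Minimum mean = 2.000, attained e.g. along the cycle 2 → 2 with weight 2 and length 1. So λ(A) = 2/1 = 2.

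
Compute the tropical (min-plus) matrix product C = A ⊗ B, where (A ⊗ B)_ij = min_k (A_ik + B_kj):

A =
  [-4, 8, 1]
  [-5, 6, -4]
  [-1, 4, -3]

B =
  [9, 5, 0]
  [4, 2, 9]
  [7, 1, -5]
A ⊗ B =
  [5, 1, -4]
  [3, -3, -9]
  [4, -2, -8]

Apply the min-plus product entry-by-entry:
  C[0][0] = min over k of (A[0][0] + B[0][0] = -4 + 9 = 5, A[0][1] + B[1][0] = 8 + 4 = 12, A[0][2] + B[2][0] = 1 + 7 = 8) = 5 (attained at k = 0)
  C[0][1] = min over k of (A[0][0] + B[0][1] = -4 + 5 = 1, A[0][1] + B[1][1] = 8 + 2 = 10, A[0][2] + B[2][1] = 1 + 1 = 2) = 1 (attained at k = 0)
  C[0][2] = min over k of (A[0][0] + B[0][2] = -4 + 0 = -4, A[0][1] + B[1][2] = 8 + 9 = 17, A[0][2] + B[2][2] = 1 + -5 = -4) = -4 (attained at k = 0)
  C[1][0] = min over k of (A[1][0] + B[0][0] = -5 + 9 = 4, A[1][1] + B[1][0] = 6 + 4 = 10, A[1][2] + B[2][0] = -4 + 7 = 3) = 3 (attained at k = 2)
  C[1][1] = min over k of (A[1][0] + B[0][1] = -5 + 5 = 0, A[1][1] + B[1][1] = 6 + 2 = 8, A[1][2] + B[2][1] = -4 + 1 = -3) = -3 (attained at k = 2)
  C[1][2] = min over k of (A[1][0] + B[0][2] = -5 + 0 = -5, A[1][1] + B[1][2] = 6 + 9 = 15, A[1][2] + B[2][2] = -4 + -5 = -9) = -9 (attained at k = 2)
  C[2][0] = min over k of (A[2][0] + B[0][0] = -1 + 9 = 8, A[2][1] + B[1][0] = 4 + 4 = 8, A[2][2] + B[2][0] = -3 + 7 = 4) = 4 (attained at k = 2)
  C[2][1] = min over k of (A[2][0] + B[0][1] = -1 + 5 = 4, A[2][1] + B[1][1] = 4 + 2 = 6, A[2][2] + B[2][1] = -3 + 1 = -2) = -2 (attained at k = 2)
  C[2][2] = min over k of (A[2][0] + B[0][2] = -1 + 0 = -1, A[2][1] + B[1][2] = 4 + 9 = 13, A[2][2] + B[2][2] = -3 + -5 = -8) = -8 (attained at k = 2)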